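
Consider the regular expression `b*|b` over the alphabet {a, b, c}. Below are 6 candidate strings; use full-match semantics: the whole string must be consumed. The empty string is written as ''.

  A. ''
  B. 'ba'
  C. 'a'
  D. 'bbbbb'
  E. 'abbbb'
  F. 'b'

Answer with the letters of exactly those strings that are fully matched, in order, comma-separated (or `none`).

A → match
B → no match
C → no match
D → match
E → no match
F → match

A, D, F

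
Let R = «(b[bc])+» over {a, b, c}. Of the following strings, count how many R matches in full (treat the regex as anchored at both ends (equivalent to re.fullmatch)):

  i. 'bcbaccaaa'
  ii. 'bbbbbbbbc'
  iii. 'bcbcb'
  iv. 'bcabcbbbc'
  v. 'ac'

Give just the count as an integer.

0

i → no match
ii → no match
iii → no match
iv → no match
v → no match — must start with 'b'
Total matched: 0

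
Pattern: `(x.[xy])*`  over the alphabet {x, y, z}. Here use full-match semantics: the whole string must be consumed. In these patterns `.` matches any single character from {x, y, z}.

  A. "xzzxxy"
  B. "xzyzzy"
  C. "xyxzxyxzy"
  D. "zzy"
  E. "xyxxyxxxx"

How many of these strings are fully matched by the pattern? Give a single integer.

1

A → no match
B → no match
C → no match
D → no match
E → match
Total matched: 1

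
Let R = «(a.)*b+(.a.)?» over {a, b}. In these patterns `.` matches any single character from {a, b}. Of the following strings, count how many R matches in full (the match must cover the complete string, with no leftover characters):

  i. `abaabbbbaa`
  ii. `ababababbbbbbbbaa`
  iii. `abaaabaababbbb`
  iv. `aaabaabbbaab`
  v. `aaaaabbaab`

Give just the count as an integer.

4

i → match
ii → match
iii → no match
iv → match
v → match
Total matched: 4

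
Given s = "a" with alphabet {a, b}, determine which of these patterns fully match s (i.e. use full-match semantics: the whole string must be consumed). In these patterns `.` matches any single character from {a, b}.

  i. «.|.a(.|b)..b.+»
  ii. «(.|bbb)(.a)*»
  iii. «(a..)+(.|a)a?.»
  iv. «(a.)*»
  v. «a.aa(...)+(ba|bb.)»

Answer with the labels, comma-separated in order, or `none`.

i, ii

i → match
ii → match
iii → no match
iv → no match
v → no match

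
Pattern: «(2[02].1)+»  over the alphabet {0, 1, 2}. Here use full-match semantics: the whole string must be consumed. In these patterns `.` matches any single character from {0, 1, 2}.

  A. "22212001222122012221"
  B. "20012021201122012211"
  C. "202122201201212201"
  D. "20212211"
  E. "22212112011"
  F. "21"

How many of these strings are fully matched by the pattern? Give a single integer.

A → match
B → match
C → no match
D. "20212211" → match
E. "22212112011" → no match
F. "21" → no match
Total matched: 3

3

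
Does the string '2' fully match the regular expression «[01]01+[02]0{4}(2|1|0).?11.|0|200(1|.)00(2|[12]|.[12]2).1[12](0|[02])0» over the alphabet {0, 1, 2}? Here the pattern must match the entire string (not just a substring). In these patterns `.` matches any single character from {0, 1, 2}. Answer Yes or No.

No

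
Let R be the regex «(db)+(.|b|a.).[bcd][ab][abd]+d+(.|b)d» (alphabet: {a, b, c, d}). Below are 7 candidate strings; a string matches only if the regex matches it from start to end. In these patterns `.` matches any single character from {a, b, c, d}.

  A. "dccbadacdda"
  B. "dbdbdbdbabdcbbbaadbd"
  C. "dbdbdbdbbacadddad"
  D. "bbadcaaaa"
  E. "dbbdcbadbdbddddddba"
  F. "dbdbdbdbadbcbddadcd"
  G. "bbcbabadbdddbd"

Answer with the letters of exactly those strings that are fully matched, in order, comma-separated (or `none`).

B, C, F

A → no match — must start with "db"
B → match
C → match
D → no match — must start with "db"
E → no match — must end with "d"
F → match
G → no match — must start with "db"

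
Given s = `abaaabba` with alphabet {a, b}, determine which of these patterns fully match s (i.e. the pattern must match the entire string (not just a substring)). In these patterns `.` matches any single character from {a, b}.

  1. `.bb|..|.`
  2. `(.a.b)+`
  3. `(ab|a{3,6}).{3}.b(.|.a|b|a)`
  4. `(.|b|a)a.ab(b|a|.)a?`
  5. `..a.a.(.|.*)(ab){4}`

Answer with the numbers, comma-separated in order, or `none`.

3

1 → no match
2 → no match — must end with `b`
3 → match
4 → no match
5 → no match — must end with `ab`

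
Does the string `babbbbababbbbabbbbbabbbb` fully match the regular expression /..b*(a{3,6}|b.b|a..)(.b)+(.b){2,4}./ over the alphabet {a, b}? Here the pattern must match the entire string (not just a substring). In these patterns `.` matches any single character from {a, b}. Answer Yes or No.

Yes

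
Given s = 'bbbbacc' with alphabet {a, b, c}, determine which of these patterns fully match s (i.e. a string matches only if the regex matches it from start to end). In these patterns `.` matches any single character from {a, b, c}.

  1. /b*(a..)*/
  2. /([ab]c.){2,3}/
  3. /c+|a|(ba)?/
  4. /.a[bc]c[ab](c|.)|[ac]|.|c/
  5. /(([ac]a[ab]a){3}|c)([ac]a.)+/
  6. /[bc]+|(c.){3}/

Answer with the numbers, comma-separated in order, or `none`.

1

1 → match
2 → no match
3 → no match
4 → no match
5 → no match
6 → no match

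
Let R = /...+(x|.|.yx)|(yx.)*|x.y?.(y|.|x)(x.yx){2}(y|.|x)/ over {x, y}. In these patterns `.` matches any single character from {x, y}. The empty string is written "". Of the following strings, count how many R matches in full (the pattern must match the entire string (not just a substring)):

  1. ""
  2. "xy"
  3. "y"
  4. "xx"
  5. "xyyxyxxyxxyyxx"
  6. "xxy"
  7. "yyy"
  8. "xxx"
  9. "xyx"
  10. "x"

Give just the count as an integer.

1 → match
2 → no match
3 → no match
4 → no match
5 → match
6 → no match
7 → no match
8 → no match
9 → no match
10 → no match
Total matched: 2

2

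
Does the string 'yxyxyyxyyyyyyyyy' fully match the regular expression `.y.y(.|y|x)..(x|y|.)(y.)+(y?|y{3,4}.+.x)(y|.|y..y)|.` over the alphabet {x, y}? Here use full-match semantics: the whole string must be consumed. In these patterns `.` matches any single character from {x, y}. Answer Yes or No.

No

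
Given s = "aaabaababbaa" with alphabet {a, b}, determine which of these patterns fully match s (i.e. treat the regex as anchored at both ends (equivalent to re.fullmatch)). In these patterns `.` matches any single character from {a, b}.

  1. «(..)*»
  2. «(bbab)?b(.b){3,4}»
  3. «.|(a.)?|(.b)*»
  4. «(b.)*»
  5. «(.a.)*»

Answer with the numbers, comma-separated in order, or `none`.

1, 5

1 → match
2 → no match — must end with "b"
3 → no match
4 → no match
5 → match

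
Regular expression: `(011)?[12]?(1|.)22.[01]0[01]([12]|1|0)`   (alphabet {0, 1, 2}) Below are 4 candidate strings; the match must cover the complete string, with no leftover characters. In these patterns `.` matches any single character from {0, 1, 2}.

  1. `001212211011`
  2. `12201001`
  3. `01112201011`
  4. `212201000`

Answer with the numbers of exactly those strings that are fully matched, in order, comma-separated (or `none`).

2, 3, 4

1. `001212211011` → no match
2. `12201001` → match
3. `01112201011` → match
4. `212201000` → match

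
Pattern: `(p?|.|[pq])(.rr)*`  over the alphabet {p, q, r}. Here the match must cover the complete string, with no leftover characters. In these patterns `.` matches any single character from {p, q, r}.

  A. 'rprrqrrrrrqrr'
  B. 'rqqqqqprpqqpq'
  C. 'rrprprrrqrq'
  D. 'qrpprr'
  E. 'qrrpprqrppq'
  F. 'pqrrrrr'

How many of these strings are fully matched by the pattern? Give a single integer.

2

A → match
B → no match
C. 'rrprprrrqrq' → no match
D. 'qrpprr' → no match
E. 'qrrpprqrppq' → no match
F. 'pqrrrrr' → match
Total matched: 2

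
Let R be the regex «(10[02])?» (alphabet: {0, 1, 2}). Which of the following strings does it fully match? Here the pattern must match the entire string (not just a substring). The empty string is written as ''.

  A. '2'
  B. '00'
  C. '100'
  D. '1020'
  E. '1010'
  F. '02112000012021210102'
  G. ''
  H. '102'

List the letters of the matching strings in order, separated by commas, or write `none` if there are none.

C, G, H

A. '2' → no match
B. '00' → no match
C. '100' → match
D. '1020' → no match
E. '1010' → no match
F → no match
G. '' → match
H. '102' → match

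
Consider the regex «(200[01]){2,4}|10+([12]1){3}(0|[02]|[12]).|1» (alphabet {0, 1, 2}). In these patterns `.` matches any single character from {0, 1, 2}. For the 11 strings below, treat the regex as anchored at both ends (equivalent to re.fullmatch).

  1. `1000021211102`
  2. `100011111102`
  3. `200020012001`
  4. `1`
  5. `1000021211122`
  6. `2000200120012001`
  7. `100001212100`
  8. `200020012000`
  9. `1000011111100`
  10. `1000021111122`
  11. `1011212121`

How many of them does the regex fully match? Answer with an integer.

10

1 → match
2 → match
3 → match
4 → match
5 → match
6 → match
7 → no match
8 → match
9 → match
10 → match
11 → match
Total matched: 10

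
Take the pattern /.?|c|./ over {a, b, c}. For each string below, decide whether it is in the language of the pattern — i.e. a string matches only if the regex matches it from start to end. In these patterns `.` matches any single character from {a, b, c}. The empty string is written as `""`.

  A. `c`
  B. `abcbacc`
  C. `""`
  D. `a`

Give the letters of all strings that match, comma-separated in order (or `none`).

A → match
B → no match
C → match
D → match

A, C, D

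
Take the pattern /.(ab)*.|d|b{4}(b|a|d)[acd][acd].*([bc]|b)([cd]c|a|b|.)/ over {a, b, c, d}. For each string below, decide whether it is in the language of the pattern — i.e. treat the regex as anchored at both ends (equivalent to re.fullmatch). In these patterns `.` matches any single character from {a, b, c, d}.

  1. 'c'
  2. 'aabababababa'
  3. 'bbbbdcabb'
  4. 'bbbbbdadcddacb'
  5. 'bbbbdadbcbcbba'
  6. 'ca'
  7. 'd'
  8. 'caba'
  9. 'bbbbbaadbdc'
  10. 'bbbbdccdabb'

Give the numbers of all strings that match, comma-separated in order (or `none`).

2, 3, 4, 5, 6, 7, 8, 9, 10

1 → no match
2 → match
3 → match
4 → match
5 → match
6 → match
7 → match
8 → match
9 → match
10 → match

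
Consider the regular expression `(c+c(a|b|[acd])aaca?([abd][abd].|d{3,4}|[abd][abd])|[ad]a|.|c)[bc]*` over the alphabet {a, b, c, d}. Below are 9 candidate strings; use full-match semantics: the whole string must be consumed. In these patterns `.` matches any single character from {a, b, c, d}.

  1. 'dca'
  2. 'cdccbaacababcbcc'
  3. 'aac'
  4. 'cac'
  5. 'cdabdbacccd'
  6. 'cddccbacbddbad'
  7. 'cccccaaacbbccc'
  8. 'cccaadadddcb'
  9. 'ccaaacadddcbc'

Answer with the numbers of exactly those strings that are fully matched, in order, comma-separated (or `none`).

1. 'dca' → no match
2 → no match
3. 'aac' → match
4. 'cac' → no match
5. 'cdabdbacccd' → no match
6 → no match
7 → match
8. 'cccaadadddcb' → no match
9 → match

3, 7, 9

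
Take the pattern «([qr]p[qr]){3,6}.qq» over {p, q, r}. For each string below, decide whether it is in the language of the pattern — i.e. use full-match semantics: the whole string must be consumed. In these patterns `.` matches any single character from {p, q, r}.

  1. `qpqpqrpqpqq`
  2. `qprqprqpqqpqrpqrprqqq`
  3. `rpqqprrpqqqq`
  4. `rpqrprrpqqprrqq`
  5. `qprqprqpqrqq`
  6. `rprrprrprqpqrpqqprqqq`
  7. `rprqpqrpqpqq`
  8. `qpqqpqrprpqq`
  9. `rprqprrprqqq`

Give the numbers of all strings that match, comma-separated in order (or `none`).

1 → no match
2 → match
3 → match
4 → match
5 → match
6 → match
7 → match
8 → match
9 → match

2, 3, 4, 5, 6, 7, 8, 9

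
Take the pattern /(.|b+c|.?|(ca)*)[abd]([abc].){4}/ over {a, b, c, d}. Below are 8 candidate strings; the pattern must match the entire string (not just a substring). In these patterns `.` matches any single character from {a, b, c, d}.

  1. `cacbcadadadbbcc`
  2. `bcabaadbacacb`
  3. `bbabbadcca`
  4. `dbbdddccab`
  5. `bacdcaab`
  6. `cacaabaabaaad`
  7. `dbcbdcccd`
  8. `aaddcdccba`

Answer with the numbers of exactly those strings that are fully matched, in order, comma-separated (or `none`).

6, 7

1 → no match
2 → no match
3 → no match
4 → no match
5 → no match
6 → match
7 → match
8 → no match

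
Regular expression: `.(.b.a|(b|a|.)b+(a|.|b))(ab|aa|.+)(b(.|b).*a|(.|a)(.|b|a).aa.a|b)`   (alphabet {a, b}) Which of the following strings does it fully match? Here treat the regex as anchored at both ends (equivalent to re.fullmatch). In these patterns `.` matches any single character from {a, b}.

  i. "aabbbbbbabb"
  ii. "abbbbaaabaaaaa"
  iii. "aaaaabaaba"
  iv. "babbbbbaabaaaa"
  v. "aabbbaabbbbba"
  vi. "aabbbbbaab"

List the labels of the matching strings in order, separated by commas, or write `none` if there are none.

i, ii, iv, v, vi

i → match
ii → match
iii → no match
iv → match
v → match
vi → match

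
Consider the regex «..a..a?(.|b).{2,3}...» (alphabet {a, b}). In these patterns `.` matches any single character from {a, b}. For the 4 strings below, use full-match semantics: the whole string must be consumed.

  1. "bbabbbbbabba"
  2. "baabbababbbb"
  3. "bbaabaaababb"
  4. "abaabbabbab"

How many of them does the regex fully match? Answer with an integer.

4

1 → match
2 → match
3 → match
4 → match
Total matched: 4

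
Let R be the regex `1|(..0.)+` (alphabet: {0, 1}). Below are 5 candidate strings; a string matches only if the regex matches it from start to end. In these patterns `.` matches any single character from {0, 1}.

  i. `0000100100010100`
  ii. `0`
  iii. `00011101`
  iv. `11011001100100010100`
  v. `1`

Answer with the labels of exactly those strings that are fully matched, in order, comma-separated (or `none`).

i → match
ii → no match
iii → match
iv → match
v → match

i, iii, iv, v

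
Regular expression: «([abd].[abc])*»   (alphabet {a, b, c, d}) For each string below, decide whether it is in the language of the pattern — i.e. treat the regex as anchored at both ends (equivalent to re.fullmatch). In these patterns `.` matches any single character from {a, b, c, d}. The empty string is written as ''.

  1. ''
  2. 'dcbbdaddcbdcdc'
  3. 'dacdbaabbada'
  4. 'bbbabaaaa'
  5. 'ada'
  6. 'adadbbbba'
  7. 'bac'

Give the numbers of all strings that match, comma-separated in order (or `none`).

1 → match
2 → no match
3 → match
4 → match
5 → match
6 → match
7 → match

1, 3, 4, 5, 6, 7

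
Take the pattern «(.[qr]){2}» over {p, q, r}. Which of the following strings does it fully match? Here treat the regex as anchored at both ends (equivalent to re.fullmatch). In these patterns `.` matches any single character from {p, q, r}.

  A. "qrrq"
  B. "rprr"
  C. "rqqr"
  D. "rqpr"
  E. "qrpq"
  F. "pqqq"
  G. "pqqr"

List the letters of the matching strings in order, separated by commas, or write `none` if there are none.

A. "qrrq" → match
B. "rprr" → no match
C. "rqqr" → match
D. "rqpr" → match
E. "qrpq" → match
F. "pqqq" → match
G. "pqqr" → match

A, C, D, E, F, G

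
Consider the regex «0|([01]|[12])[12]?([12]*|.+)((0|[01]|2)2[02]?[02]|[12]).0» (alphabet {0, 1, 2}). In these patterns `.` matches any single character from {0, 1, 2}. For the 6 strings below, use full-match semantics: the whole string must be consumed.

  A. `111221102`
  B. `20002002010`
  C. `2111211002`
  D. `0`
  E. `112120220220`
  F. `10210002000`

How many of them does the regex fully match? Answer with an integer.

4

A → no match — must end with `0`
B → match
C → no match — must end with `0`
D → match
E → match
F → match
Total matched: 4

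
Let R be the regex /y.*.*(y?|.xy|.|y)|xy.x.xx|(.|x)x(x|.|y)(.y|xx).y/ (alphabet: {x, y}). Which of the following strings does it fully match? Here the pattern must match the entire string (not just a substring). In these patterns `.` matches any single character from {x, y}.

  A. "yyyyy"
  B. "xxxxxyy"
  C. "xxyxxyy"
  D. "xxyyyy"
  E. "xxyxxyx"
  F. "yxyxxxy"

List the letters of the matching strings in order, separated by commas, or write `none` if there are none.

A → match
B → match
C → match
D → no match
E → no match
F → match

A, B, C, F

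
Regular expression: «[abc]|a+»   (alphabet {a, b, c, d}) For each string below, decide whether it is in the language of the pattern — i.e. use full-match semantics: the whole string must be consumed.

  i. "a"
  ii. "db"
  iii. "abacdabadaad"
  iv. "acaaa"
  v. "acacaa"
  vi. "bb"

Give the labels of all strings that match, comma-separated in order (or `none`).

i → match
ii → no match
iii → no match
iv → no match
v → no match
vi → no match

i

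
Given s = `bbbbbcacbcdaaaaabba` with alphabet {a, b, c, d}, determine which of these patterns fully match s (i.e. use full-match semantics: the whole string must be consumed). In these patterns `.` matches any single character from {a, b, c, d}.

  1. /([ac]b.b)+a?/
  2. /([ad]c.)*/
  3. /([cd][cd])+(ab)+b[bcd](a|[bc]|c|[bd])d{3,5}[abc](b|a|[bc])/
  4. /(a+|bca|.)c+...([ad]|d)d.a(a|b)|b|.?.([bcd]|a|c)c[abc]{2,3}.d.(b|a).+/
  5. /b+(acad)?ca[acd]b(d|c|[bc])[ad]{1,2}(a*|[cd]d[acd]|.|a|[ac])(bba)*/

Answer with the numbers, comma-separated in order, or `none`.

1 → no match
2 → no match
3 → no match
4 → no match
5 → match

5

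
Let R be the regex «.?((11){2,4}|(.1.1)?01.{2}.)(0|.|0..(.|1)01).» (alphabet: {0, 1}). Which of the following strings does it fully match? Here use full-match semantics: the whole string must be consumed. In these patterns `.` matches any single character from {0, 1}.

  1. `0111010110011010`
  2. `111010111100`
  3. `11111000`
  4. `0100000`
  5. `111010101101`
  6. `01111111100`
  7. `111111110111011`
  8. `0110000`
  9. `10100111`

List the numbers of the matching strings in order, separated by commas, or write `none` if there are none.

1, 2, 4, 5, 6, 7, 8, 9

1 → match
2 → match
3 → no match
4 → match
5 → match
6 → match
7 → match
8 → match
9 → match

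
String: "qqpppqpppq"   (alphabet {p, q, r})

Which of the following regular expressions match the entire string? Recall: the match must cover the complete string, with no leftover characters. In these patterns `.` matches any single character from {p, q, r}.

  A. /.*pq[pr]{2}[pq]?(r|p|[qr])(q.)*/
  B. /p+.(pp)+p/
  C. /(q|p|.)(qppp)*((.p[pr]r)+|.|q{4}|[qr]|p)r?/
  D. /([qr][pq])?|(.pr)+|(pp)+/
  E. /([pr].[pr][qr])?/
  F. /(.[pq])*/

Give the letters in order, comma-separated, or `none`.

A → match
B → no match — must start with "p"
C → match
D → no match
E → no match
F → match

A, C, F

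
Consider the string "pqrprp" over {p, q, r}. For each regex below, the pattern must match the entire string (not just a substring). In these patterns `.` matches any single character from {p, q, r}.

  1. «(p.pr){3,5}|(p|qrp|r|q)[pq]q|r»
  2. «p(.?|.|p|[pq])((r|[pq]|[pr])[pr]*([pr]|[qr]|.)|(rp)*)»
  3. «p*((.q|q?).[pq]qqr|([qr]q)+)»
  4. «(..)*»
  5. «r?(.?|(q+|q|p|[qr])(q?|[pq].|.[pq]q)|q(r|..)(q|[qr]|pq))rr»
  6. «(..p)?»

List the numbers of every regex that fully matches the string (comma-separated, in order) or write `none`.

1 → no match
2 → match
3 → no match
4 → match
5 → no match — must end with "rr"
6 → no match

2, 4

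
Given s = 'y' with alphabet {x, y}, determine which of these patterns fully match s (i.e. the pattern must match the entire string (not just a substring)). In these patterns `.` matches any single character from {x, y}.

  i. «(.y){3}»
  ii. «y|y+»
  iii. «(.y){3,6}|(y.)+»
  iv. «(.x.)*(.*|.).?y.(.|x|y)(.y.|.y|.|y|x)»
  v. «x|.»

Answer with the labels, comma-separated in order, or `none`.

ii, v

i → no match
ii → match
iii → no match
iv → no match
v → match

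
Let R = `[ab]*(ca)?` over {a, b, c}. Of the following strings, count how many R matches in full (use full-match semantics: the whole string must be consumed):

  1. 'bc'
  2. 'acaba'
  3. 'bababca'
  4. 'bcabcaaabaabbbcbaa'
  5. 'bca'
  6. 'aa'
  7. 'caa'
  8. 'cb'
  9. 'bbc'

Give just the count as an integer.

1 → no match
2 → no match
3 → match
4 → no match
5 → match
6 → match
7 → no match
8 → no match
9 → no match
Total matched: 3

3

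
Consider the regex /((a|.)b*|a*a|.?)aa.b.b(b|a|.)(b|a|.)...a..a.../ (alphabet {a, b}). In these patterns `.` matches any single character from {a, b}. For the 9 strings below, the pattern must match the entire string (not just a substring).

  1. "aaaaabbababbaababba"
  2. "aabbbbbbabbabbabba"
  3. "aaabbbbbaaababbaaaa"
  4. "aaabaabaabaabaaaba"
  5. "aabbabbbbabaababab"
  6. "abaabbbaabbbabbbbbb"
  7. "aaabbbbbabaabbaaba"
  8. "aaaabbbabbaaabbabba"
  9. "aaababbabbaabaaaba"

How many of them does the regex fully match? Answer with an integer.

1 → no match
2 → match
3 → match
4 → no match
5 → match
6 → no match
7 → match
8 → match
9 → match
Total matched: 6

6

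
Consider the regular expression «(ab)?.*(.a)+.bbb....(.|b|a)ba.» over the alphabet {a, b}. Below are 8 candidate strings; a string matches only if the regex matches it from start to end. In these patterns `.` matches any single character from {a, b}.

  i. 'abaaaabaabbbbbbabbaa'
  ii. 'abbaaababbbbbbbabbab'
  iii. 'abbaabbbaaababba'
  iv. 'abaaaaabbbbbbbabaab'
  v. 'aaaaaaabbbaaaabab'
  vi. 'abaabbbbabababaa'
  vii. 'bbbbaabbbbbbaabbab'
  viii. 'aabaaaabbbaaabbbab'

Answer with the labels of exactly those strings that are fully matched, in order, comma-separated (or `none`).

i → match
ii → match
iii → no match
iv → no match
v → no match
vi → match
vii → match
viii → match

i, ii, vi, vii, viii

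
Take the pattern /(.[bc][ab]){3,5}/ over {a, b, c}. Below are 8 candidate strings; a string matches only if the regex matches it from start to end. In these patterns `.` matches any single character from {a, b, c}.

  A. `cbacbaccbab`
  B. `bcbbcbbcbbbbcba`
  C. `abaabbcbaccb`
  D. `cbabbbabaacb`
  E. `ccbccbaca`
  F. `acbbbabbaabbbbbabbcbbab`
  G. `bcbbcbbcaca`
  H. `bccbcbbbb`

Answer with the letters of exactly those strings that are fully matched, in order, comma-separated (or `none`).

B, C, D, E

A → no match
B → match
C → match
D → match
E → match
F → no match
G → no match
H → no match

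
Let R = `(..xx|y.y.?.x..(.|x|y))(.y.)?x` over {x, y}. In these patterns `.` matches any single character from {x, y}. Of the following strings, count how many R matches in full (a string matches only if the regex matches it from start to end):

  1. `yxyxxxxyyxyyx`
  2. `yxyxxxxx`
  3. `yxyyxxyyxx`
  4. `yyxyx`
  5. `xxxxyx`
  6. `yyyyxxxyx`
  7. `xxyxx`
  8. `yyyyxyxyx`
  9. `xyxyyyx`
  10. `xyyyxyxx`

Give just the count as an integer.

1 → match
2. `yxyxxxxx` → no match
3. `yxyyxxyyxx` → match
4. `yyxyx` → no match
5. `xxxxyx` → no match
6. `yyyyxxxyx` → match
7. `xxyxx` → no match
8. `yyyyxyxyx` → match
9. `xyxyyyx` → no match
10. `xyyyxyxx` → no match
Total matched: 4

4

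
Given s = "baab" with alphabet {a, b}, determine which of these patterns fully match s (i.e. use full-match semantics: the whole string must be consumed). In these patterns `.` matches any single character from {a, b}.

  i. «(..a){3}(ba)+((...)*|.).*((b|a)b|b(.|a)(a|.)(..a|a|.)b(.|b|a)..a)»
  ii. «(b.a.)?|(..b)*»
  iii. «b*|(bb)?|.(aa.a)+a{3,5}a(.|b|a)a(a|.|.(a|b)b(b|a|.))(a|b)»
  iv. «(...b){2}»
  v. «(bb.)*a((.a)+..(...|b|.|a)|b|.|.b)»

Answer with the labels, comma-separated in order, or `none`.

ii

i → no match
ii → match
iii → no match
iv → no match
v → no match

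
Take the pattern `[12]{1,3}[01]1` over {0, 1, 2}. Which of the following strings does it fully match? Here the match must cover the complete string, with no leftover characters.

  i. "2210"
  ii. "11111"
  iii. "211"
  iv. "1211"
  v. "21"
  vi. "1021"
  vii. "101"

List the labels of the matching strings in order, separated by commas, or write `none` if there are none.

i → no match — must end with "1"
ii → match
iii → match
iv → match
v → no match
vi → no match
vii → match

ii, iii, iv, vii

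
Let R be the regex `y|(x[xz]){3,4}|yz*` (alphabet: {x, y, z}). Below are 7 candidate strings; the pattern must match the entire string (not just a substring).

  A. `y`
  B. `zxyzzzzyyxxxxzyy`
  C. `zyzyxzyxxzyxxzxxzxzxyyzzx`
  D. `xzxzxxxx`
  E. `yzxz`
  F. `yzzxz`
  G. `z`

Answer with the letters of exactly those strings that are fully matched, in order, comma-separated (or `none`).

A, D

A → match
B → no match
C → no match
D → match
E → no match
F → no match
G → no match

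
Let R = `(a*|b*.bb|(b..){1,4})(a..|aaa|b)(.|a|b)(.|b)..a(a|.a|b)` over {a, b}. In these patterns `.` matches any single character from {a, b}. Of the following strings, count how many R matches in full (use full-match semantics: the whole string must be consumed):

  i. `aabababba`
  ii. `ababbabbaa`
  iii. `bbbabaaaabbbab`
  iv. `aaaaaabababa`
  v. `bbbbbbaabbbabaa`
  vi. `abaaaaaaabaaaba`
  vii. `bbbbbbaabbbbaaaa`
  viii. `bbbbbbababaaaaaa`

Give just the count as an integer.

i → no match
ii → no match
iii → no match
iv → match
v → match
vi → no match
vii → match
viii → match
Total matched: 4

4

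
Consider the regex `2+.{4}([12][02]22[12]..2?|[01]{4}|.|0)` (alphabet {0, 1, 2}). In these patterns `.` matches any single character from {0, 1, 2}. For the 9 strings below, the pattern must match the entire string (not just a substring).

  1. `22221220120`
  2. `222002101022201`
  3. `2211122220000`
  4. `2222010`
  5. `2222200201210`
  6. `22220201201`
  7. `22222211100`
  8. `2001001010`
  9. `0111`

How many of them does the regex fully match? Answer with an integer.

2

1 → no match
2 → no match
3 → no match
4 → match
5 → no match
6 → no match
7 → match
8 → no match
9 → no match — must start with `2`
Total matched: 2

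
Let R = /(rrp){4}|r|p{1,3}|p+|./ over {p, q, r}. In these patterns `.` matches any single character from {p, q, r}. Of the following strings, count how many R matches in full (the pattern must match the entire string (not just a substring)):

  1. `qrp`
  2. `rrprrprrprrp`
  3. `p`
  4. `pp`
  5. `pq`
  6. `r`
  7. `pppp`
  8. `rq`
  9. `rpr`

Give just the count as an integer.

1 → no match
2 → match
3 → match
4 → match
5 → no match
6 → match
7 → match
8 → no match
9 → no match
Total matched: 5

5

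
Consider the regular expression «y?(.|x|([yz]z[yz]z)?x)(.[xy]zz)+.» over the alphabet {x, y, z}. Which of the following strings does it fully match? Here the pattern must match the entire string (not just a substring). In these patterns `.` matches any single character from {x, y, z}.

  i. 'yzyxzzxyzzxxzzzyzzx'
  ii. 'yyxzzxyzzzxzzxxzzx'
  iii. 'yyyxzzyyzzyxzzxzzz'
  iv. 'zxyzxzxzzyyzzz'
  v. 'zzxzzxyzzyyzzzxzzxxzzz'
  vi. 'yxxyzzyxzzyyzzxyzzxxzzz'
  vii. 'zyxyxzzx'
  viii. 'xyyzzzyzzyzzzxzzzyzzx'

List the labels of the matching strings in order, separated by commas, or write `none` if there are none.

i, ii, v, vi

i → match
ii → match
iii → no match
iv → no match
v → match
vi → match
vii → no match
viii → no match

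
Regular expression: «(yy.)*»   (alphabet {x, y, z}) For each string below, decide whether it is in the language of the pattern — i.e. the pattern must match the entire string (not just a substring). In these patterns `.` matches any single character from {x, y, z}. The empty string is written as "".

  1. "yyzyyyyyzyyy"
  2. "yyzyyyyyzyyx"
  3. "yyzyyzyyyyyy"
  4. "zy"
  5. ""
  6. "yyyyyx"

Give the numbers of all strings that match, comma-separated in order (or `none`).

1, 2, 3, 5, 6

1 → match
2 → match
3 → match
4 → no match
5 → match
6 → match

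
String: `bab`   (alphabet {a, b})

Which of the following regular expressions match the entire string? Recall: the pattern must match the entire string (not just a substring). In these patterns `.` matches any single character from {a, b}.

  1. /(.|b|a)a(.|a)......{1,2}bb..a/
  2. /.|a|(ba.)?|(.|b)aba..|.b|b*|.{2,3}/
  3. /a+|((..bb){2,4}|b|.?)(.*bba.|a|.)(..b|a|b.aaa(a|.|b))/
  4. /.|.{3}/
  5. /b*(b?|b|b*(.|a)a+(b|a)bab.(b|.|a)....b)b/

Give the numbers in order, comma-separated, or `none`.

2, 4

1 → no match — must end with `a`
2 → match
3 → no match
4 → match
5 → no match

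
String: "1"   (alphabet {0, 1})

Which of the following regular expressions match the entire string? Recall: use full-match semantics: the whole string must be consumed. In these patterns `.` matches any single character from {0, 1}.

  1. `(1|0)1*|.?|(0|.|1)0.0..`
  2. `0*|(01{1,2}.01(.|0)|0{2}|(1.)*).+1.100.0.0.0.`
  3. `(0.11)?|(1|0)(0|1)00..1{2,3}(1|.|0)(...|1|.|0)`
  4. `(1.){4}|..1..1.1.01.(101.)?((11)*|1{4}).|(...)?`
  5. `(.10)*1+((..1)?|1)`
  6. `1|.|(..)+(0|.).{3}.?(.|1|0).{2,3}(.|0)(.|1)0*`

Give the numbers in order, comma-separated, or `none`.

1, 5, 6

1 → match
2 → no match
3 → no match
4 → no match
5 → match
6 → match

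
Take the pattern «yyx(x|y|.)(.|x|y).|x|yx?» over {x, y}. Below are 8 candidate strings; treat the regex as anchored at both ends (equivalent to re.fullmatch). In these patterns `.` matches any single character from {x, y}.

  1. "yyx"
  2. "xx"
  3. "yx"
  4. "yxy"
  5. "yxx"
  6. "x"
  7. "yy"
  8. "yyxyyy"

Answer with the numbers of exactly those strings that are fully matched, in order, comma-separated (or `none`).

3, 6, 8

1 → no match
2 → no match
3 → match
4 → no match
5 → no match
6 → match
7 → no match
8 → match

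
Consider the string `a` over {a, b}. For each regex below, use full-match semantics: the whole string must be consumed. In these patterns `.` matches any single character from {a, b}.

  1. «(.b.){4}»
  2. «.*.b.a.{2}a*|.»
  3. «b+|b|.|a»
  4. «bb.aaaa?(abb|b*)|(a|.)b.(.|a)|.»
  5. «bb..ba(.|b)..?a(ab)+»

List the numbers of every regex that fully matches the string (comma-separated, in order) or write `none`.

1 → no match
2 → match
3 → match
4 → match
5 → no match — must start with `bb`

2, 3, 4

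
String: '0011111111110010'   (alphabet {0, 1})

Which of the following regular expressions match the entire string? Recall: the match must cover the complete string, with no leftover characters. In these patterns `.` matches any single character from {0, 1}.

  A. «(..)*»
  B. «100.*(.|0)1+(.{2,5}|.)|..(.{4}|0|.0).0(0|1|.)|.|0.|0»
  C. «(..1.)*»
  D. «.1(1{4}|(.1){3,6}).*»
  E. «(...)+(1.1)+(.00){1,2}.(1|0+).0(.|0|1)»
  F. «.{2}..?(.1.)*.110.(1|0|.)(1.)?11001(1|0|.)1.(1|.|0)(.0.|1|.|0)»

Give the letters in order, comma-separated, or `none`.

A, C

A → match
B → no match
C → match
D → no match
E → no match
F → no match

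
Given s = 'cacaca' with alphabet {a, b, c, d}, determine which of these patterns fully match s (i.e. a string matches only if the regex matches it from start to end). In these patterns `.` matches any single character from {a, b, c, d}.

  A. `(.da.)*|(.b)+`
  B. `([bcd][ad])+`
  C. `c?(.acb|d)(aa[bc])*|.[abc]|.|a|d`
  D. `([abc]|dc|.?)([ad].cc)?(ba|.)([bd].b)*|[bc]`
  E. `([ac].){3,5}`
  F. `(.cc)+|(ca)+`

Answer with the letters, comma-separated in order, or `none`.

A → no match
B → match
C → no match
D → no match
E → match
F → match

B, E, F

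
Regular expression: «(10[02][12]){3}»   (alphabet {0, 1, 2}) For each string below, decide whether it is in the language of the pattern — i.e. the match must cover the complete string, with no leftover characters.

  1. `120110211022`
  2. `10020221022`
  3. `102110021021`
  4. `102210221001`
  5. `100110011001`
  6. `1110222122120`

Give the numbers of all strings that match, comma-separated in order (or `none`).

1 → no match — must start with `10`
2 → no match
3 → match
4 → match
5 → match
6 → no match — must start with `10`

3, 4, 5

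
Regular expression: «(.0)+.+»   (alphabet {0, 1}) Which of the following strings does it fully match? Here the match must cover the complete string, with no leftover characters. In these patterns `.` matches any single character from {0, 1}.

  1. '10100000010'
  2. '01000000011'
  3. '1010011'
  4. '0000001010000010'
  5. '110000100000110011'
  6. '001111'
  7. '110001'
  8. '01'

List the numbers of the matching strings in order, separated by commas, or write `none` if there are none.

1, 3, 4, 6

1 → match
2 → no match
3 → match
4 → match
5 → no match
6 → match
7 → no match
8 → no match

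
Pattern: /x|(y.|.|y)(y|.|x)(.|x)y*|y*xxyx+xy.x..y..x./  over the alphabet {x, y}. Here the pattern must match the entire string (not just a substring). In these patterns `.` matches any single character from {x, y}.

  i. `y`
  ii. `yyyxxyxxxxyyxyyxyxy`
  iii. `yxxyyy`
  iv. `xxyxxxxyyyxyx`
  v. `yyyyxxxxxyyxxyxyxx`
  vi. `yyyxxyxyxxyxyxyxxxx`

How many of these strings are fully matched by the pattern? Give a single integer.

1

i → no match
ii → no match
iii → match
iv → no match
v → no match
vi → no match
Total matched: 1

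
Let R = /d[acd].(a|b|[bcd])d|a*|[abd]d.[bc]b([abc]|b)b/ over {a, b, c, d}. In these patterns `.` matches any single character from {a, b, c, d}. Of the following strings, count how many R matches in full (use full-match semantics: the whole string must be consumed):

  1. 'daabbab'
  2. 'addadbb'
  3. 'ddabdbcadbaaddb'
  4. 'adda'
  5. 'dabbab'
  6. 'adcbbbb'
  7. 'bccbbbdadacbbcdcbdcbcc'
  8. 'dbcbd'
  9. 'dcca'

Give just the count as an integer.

1 → no match
2 → no match
3 → no match
4 → no match
5 → no match
6 → match
7 → no match
8 → no match
9 → no match
Total matched: 1

1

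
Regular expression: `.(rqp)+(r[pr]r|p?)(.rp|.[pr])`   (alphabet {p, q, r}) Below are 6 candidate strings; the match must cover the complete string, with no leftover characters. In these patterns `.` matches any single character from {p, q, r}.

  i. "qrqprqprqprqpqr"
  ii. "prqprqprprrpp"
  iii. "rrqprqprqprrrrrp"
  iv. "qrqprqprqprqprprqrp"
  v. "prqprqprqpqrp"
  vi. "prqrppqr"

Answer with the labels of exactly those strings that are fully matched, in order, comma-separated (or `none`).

i → match
ii → no match
iii → match
iv → match
v → match
vi → no match

i, iii, iv, v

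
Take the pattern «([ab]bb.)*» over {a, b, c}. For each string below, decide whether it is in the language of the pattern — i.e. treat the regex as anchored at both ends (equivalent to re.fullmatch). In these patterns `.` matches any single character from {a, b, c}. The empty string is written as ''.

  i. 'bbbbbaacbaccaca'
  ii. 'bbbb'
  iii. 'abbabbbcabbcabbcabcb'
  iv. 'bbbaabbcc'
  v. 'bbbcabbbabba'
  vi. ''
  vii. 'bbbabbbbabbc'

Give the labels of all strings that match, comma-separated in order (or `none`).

ii, v, vi, vii

i → no match
ii → match
iii → no match
iv → no match
v → match
vi → match
vii → match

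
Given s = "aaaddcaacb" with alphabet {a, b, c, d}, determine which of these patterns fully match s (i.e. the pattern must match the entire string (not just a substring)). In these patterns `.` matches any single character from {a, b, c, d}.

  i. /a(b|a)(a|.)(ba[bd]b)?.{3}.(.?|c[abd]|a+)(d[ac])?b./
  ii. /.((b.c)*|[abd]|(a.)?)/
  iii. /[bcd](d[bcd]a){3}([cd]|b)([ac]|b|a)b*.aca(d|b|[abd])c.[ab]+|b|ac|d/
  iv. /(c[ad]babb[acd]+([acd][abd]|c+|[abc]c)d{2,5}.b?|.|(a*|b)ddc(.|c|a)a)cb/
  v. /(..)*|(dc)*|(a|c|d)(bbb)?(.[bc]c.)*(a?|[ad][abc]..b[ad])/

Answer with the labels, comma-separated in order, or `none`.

iv, v

i → no match
ii → no match
iii → no match
iv → match
v → match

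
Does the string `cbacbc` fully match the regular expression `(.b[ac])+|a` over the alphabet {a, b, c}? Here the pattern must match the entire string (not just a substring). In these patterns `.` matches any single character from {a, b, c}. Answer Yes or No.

Yes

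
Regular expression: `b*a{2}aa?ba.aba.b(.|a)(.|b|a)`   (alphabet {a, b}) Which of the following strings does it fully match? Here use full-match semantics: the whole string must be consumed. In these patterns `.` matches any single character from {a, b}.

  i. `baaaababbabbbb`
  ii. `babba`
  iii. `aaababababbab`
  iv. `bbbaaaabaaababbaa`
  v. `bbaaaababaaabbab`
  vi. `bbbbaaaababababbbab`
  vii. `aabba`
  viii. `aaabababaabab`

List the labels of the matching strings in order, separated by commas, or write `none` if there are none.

i → no match
ii → no match
iii → match
iv → match
v → no match
vi → no match
vii → no match
viii → match

iii, iv, viii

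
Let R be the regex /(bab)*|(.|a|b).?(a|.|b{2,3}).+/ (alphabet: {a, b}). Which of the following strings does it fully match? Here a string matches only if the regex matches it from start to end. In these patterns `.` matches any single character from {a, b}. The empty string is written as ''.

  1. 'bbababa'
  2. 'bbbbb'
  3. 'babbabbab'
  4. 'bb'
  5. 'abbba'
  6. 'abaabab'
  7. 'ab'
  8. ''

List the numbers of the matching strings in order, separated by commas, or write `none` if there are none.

1, 2, 3, 5, 6, 8

1 → match
2 → match
3 → match
4 → no match
5 → match
6 → match
7 → no match
8 → match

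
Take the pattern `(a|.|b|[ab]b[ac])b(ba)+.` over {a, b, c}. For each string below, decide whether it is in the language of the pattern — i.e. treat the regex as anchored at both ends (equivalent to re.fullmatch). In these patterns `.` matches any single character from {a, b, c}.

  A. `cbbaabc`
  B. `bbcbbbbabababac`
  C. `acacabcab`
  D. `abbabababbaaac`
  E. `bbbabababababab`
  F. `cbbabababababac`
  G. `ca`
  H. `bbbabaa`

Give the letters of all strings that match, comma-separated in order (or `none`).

A → no match
B → no match
C → no match
D → no match
E → match
F → match
G → no match
H → match

E, F, H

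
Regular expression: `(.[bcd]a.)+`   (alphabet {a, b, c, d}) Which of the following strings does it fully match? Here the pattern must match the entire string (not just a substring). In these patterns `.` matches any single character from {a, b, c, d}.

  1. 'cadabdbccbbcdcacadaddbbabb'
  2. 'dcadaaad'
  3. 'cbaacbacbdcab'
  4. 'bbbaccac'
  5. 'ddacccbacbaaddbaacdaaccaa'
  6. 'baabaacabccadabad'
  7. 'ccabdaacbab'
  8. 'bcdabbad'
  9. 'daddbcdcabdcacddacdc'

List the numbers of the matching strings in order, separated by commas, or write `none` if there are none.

none

1 → no match
2 → no match
3 → no match
4 → no match
5 → no match
6 → no match
7 → no match
8 → no match
9 → no match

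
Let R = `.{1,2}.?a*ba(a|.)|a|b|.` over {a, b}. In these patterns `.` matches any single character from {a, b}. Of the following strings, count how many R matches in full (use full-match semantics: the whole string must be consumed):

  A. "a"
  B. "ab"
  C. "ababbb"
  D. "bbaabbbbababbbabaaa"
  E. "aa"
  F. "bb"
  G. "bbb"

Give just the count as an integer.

1

A → match
B → no match
C → no match
D → no match
E → no match
F → no match
G → no match
Total matched: 1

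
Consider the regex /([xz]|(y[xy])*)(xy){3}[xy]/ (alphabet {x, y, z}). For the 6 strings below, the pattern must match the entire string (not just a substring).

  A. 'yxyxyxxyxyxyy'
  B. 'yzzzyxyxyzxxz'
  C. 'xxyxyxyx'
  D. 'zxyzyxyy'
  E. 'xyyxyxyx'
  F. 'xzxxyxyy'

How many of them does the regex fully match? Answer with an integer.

A → match
B → no match
C. 'xxyxyxyx' → match
D. 'zxyzyxyy' → no match
E. 'xyyxyxyx' → no match
F. 'xzxxyxyy' → no match
Total matched: 2

2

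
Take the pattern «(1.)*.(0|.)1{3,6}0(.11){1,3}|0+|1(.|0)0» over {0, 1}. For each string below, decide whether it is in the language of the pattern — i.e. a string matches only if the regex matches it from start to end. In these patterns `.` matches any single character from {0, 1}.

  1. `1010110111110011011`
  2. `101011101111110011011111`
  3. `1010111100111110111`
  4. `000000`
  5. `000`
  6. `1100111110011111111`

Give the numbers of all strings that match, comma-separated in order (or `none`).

1, 2, 3, 4, 5, 6

1 → match
2 → match
3 → match
4 → match
5 → match
6 → match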